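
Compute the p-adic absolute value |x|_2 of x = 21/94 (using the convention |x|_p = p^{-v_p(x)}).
|21/94|_2 = 2

Step 1 — compute v_2(x) by factoring powers of 2 out of the numerator and denominator: v_2(21/94) = -1. Step 2 — apply |x|_p = p^{-v_p(x)} = 2^{1} = 2.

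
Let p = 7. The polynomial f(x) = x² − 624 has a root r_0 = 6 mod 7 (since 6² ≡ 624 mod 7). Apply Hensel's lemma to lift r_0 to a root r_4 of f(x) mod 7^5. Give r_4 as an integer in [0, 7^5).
r_4 = 9659 (mod 16807)

Hensel's recurrence: r_{i+1} = r_i − f(r_i)·(f′(r_i))^{-1} mod 7^{i+2}, with f′(x) = 2x. Iterate:
  r_0 = 6 (mod 7)
  r_1 = 6 (mod 49)
  r_2 = 55 (mod 343)
  r_3 = 55 (mod 2401)
  r_4 = 9659 (mod 16807)
Final: r_4 = 9659, and one checks f(r_4) ≡ 0 mod 7^5.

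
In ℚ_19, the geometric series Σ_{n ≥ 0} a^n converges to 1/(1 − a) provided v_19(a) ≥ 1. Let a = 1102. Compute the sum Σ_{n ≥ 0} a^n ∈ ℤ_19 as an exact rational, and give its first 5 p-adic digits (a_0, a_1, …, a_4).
Σ a^n = 1/(1 − a) = -1/1101;  first 5 digits = (1, 1, 4, 7, 0)

v_19(a) = 1 ≥ 1, so the series converges in ℤ_19 to 1/(1 − a) = 1/(1 − 1102) = -1/1101. Expand this rational in ℤ_19: compute digits iteratively via d_i = x_i mod 19, x_{i+1} = (x_i − d_i)/19. The first 5 digits are (1, 1, 4, 7, 0).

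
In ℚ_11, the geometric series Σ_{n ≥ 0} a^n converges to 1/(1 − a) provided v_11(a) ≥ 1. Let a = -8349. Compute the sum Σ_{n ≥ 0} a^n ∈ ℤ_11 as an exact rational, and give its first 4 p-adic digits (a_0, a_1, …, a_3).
Σ a^n = 1/(1 − a) = 1/8350;  first 4 digits = (1, 0, 8, 4)

v_11(a) = 2 ≥ 1, so the series converges in ℤ_11 to 1/(1 − a) = 1/(1 − (-8349)) = 1/8350. Expand this rational in ℤ_11: compute digits iteratively via d_i = x_i mod 11, x_{i+1} = (x_i − d_i)/11. The first 4 digits are (1, 0, 8, 4).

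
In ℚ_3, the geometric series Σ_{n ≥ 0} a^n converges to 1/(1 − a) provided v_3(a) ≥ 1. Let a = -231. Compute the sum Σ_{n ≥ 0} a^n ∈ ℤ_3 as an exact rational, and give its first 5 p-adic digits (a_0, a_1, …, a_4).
Σ a^n = 1/(1 − a) = 1/232;  first 5 digits = (1, 1, 2, 0, 0)

v_3(a) = 1 ≥ 1, so the series converges in ℤ_3 to 1/(1 − a) = 1/(1 − (-231)) = 1/232. Expand this rational in ℤ_3: compute digits iteratively via d_i = x_i mod 3, x_{i+1} = (x_i − d_i)/3. The first 5 digits are (1, 1, 2, 0, 0).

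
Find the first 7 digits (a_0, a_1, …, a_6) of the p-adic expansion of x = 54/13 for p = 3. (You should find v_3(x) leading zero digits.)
(a_0, …, a_6) = (0, 0, 0, 2, 1, 2, 1)

v_3(54/13) = 3, so a_0 = ... = a_2 = 0. Factor out: x = 3^3 · u with u = 2/13 a unit in ℤ_3. Expand u iteratively via a_{v+i} = u_i mod 3, u_{i+1} = (u_i − a_{v+i})/3:
  u_0 = 2/13;  a_3 = 2;  u_1 = (u_0 − 2)/3 = -8/13
  u_1 = -8/13;  a_4 = 1;  u_2 = (u_1 − 1)/3 = -7/13
  u_2 = -7/13;  a_5 = 2;  u_3 = (u_2 − 2)/3 = -11/13
  u_3 = -11/13;  a_6 = 1;  u_4 = (u_3 − 1)/3 = -8/13
Digits: (0, 0, 0, 2, 1, 2, 1).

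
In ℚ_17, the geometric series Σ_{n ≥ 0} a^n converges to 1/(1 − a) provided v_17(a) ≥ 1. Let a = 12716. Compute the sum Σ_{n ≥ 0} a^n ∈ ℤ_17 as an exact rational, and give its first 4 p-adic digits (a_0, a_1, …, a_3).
Σ a^n = 1/(1 − a) = -1/12715;  first 4 digits = (1, 0, 10, 2)

v_17(a) = 2 ≥ 1, so the series converges in ℤ_17 to 1/(1 − a) = 1/(1 − 12716) = -1/12715. Expand this rational in ℤ_17: compute digits iteratively via d_i = x_i mod 17, x_{i+1} = (x_i − d_i)/17. The first 4 digits are (1, 0, 10, 2).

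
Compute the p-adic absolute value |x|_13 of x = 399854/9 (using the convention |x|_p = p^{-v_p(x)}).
|399854/9|_13 = 1/28561

Step 1 — compute v_13(x) by factoring powers of 13 out of the numerator and denominator: v_13(399854/9) = 4. Step 2 — apply |x|_p = p^{-v_p(x)} = 13^{-4} = 1/28561.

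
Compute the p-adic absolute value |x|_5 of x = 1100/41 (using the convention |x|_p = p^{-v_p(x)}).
|1100/41|_5 = 1/25

Step 1 — compute v_5(x) by factoring powers of 5 out of the numerator and denominator: v_5(1100/41) = 2. Step 2 — apply |x|_p = p^{-v_p(x)} = 5^{-2} = 1/25.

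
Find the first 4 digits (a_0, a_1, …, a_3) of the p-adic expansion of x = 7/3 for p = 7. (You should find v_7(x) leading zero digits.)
(a_0, …, a_3) = (0, 5, 4, 4)

v_7(7/3) = 1, so a_0 = ... = a_0 = 0. Factor out: x = 7^1 · u with u = 1/3 a unit in ℤ_7. Expand u iteratively via a_{v+i} = u_i mod 7, u_{i+1} = (u_i − a_{v+i})/7:
  u_0 = 1/3;  a_1 = 5;  u_1 = (u_0 − 5)/7 = -2/3
  u_1 = -2/3;  a_2 = 4;  u_2 = (u_1 − 4)/7 = -2/3
  u_2 = -2/3;  a_3 = 4;  u_3 = (u_2 − 4)/7 = -2/3
Digits: (0, 5, 4, 4).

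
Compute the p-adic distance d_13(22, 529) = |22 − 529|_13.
d_13(22, 529) = 1/169

Step 1 — x − y = 22 − 529 = -507. Step 2 — v_13(-507) = 2 (factor: -507 = −(13^2 · 3); the sign does not affect v_p). Step 3 — |x − y|_13 = 13^{-2} = 1/169.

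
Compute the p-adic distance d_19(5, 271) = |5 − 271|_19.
d_19(5, 271) = 1/19

Step 1 — x − y = 5 − 271 = -266. Step 2 — v_19(-266) = 1 (factor: -266 = −(19^1 · 14); the sign does not affect v_p). Step 3 — |x − y|_19 = 19^{-1} = 1/19.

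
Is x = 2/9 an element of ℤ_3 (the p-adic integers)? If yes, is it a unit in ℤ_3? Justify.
x ∉ ℤ_3 (v_3(x) = -2 < 0)

ℤ_3 = {x ∈ ℚ_3 : v_3(x) ≥ 0} and ℤ_3^× = {x ∈ ℤ_3 : v_3(x) = 0}. Here v_3(2/9) = v_3(num) − v_3(den) = -2; compare against these criteria.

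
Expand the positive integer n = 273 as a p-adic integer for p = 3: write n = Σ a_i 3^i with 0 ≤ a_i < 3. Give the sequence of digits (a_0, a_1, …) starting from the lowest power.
(a_0, a_1, …) = (0, 1, 0, 1, 0, 1)

Repeated division by 3 gives the digits low-to-high: 273 = 1·3^1 + 1·3^3 + 1·3^5. Digit sequence: (0, 1, 0, 1, 0, 1).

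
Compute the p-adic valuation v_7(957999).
v_7(957999) = 5

v_7(n) is the largest exponent k such that 7^k divides n. Factor out: 957999 = 7^5 · 57. (Sign doesn't affect v_p.) So v_7(957999) = 5.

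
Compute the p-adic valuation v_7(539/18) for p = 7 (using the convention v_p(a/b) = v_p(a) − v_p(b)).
v_7(539/18) = 2

Factor powers of 7 from the numerator and denominator of the reduced fraction: 539 = 7^2 · 11 and 18 = 7^0 · 18. Apply v_p(a/b) = v_p(a) − v_p(b): v_7(539/18) = 2 − 0 = 2.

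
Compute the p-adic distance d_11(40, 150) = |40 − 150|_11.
d_11(40, 150) = 1/11

Step 1 — x − y = 40 − 150 = -110. Step 2 — v_11(-110) = 1 (factor: -110 = −(11^1 · 10); the sign does not affect v_p). Step 3 — |x − y|_11 = 11^{-1} = 1/11.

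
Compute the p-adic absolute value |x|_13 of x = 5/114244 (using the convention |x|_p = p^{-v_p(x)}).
|5/114244|_13 = 28561

Step 1 — compute v_13(x) by factoring powers of 13 out of the numerator and denominator: v_13(5/114244) = -4. Step 2 — apply |x|_p = p^{-v_p(x)} = 13^{4} = 28561.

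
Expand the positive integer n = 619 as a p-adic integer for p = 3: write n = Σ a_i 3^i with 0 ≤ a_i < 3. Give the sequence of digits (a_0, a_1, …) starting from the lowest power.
(a_0, a_1, …) = (1, 2, 2, 1, 1, 2)

Repeated division by 3 gives the digits low-to-high: 619 = 1 + 2·3^1 + 2·3^2 + 1·3^3 + 1·3^4 + 2·3^5. Digit sequence: (1, 2, 2, 1, 1, 2).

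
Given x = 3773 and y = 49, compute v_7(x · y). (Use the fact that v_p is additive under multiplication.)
v_7(184877) = 5

v_p(x) = 3 (factor: 3773 = 7^3 · 11); v_p(y) = 2 (factor: 49 = 7^2 · 1). Additivity: v_p(xy) = v_p(x) + v_p(y) = 3 + 2 = 5. (Direct check: xy = 184877 = 7^5 · (11).)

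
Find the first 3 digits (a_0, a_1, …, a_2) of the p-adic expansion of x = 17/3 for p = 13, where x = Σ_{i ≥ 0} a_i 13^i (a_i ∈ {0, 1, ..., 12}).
(a_0, …, a_2) = (10, 4, 4)

v_13(17/3) = 0 (numerator and denominator both coprime to 13), so x ∈ ℤ_13^×. Compute digits iteratively via a_i = x_i mod 13, x_{i+1} = (x_i − a_i)/13, with x_0 = x:
  x_0 = 17/3;  a_0 = 10;  x_1 = (x_0 − 10)/13 = -1/3
  x_1 = -1/3;  a_1 = 4;  x_2 = (x_1 − 4)/13 = -1/3
  x_2 = -1/3;  a_2 = 4;  x_3 = (x_2 − 4)/13 = -1/3
Digits: (10, 4, 4).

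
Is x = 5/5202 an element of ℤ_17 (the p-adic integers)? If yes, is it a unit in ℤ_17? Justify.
x ∉ ℤ_17 (v_17(x) = -2 < 0)

ℤ_17 = {x ∈ ℚ_17 : v_17(x) ≥ 0} and ℤ_17^× = {x ∈ ℤ_17 : v_17(x) = 0}. Here v_17(5/5202) = v_17(num) − v_17(den) = -2; compare against these criteria.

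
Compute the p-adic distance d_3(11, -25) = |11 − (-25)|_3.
d_3(11, -25) = 1/9

Step 1 — x − y = 11 − (-25) = 36. Step 2 — v_3(36) = 2 (factor: 36 = (3^2 · 4); the sign does not affect v_p). Step 3 — |x − y|_3 = 3^{-2} = 1/9.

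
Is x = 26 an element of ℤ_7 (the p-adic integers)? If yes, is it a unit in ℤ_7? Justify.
x ∈ ℤ_7^× (unit); v_7(x) = 0

ℤ_7 = {x ∈ ℚ_7 : v_7(x) ≥ 0} and ℤ_7^× = {x ∈ ℤ_7 : v_7(x) = 0}. Here v_7(26) = v_7(num) − v_7(den) = 0; compare against these criteria.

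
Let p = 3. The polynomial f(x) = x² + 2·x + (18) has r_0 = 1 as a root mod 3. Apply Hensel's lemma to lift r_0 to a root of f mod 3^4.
r_3 = 7 (mod 81)

Hensel: r_{i+1} = r_i − f(r_i)·(f′(r_i))^{-1} mod 3^{i+2}, f′(x) = 2x + 2. Iterate:
  r_0 = 1 (mod 3)
  r_1 = 7 (mod 9)
  r_2 = 7 (mod 27)
  r_3 = 7 (mod 81)
Final: r = 7 satisfies f(r) ≡ 0 mod 3^4.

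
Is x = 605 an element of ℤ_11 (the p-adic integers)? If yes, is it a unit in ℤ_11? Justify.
x ∈ ℤ_11 but not a unit; v_11(x) = 2 > 0

ℤ_11 = {x ∈ ℚ_11 : v_11(x) ≥ 0} and ℤ_11^× = {x ∈ ℤ_11 : v_11(x) = 0}. Here v_11(605) = v_11(num) − v_11(den) = 2; compare against these criteria.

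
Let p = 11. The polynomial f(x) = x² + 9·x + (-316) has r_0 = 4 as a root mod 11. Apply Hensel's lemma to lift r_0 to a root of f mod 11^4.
r_3 = 11180 (mod 14641)

Hensel: r_{i+1} = r_i − f(r_i)·(f′(r_i))^{-1} mod 11^{i+2}, f′(x) = 2x + 9. Iterate:
  r_0 = 4 (mod 11)
  r_1 = 48 (mod 121)
  r_2 = 532 (mod 1331)
  r_3 = 11180 (mod 14641)
Final: r = 11180 satisfies f(r) ≡ 0 mod 11^4.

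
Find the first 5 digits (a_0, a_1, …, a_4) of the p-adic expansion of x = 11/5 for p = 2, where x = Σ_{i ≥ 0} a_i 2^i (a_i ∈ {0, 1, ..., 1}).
(a_0, …, a_4) = (1, 1, 1, 1, 0)

v_2(11/5) = 0 (numerator and denominator both coprime to 2), so x ∈ ℤ_2^×. Compute digits iteratively via a_i = x_i mod 2, x_{i+1} = (x_i − a_i)/2, with x_0 = x:
  x_0 = 11/5;  a_0 = 1;  x_1 = (x_0 − 1)/2 = 3/5
  x_1 = 3/5;  a_1 = 1;  x_2 = (x_1 − 1)/2 = -1/5
  x_2 = -1/5;  a_2 = 1;  x_3 = (x_2 − 1)/2 = -3/5
  x_3 = -3/5;  a_3 = 1;  x_4 = (x_3 − 1)/2 = -4/5
  x_4 = -4/5;  a_4 = 0;  x_5 = (x_4 − 0)/2 = -2/5
Digits: (1, 1, 1, 1, 0).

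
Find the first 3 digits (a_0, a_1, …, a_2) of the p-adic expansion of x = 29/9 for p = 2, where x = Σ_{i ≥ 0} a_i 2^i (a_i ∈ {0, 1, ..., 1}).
(a_0, …, a_2) = (1, 0, 1)

v_2(29/9) = 0 (numerator and denominator both coprime to 2), so x ∈ ℤ_2^×. Compute digits iteratively via a_i = x_i mod 2, x_{i+1} = (x_i − a_i)/2, with x_0 = x:
  x_0 = 29/9;  a_0 = 1;  x_1 = (x_0 − 1)/2 = 10/9
  x_1 = 10/9;  a_1 = 0;  x_2 = (x_1 − 0)/2 = 5/9
  x_2 = 5/9;  a_2 = 1;  x_3 = (x_2 − 1)/2 = -2/9
Digits: (1, 0, 1).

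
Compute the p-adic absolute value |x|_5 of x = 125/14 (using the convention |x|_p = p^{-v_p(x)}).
|125/14|_5 = 1/125

Step 1 — compute v_5(x) by factoring powers of 5 out of the numerator and denominator: v_5(125/14) = 3. Step 2 — apply |x|_p = p^{-v_p(x)} = 5^{-3} = 1/125.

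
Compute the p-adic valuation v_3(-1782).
v_3(-1782) = 4

v_3(n) is the largest exponent k such that 3^k divides n. Factor out: -1782 = -3^4 · 22. (Sign doesn't affect v_p.) So v_3(-1782) = 4.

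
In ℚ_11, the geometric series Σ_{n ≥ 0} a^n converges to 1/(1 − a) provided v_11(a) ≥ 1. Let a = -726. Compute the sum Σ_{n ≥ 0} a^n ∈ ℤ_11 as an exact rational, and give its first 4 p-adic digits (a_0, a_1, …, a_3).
Σ a^n = 1/(1 − a) = 1/727;  first 4 digits = (1, 0, 5, 10)

v_11(a) = 2 ≥ 1, so the series converges in ℤ_11 to 1/(1 − a) = 1/(1 − (-726)) = 1/727. Expand this rational in ℤ_11: compute digits iteratively via d_i = x_i mod 11, x_{i+1} = (x_i − d_i)/11. The first 4 digits are (1, 0, 5, 10).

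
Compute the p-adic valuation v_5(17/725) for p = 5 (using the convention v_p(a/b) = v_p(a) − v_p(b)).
v_5(17/725) = -2

Factor powers of 5 from the numerator and denominator of the reduced fraction: 17 = 5^0 · 17 and 725 = 5^2 · 29. Apply v_p(a/b) = v_p(a) − v_p(b): v_5(17/725) = 0 − 2 = -2.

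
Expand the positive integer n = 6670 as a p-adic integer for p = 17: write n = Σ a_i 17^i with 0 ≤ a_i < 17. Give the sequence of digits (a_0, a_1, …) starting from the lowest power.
(a_0, a_1, …) = (6, 1, 6, 1)

Repeated division by 17 gives the digits low-to-high: 6670 = 6 + 1·17^1 + 6·17^2 + 1·17^3. Digit sequence: (6, 1, 6, 1).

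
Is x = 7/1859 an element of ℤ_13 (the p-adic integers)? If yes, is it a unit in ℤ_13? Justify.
x ∉ ℤ_13 (v_13(x) = -2 < 0)

ℤ_13 = {x ∈ ℚ_13 : v_13(x) ≥ 0} and ℤ_13^× = {x ∈ ℤ_13 : v_13(x) = 0}. Here v_13(7/1859) = v_13(num) − v_13(den) = -2; compare against these criteria.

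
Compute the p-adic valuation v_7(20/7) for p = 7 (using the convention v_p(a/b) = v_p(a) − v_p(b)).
v_7(20/7) = -1

Factor powers of 7 from the numerator and denominator of the reduced fraction: 20 = 7^0 · 20 and 7 = 7^1 · 1. Apply v_p(a/b) = v_p(a) − v_p(b): v_7(20/7) = 0 − 1 = -1.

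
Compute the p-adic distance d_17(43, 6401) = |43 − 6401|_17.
d_17(43, 6401) = 1/289

Step 1 — x − y = 43 − 6401 = -6358. Step 2 — v_17(-6358) = 2 (factor: -6358 = −(17^2 · 22); the sign does not affect v_p). Step 3 — |x − y|_17 = 17^{-2} = 1/289.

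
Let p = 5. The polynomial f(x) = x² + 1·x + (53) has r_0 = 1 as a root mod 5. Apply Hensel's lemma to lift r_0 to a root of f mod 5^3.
r_2 = 116 (mod 125)

Hensel: r_{i+1} = r_i − f(r_i)·(f′(r_i))^{-1} mod 5^{i+2}, f′(x) = 2x + 1. Iterate:
  r_0 = 1 (mod 5)
  r_1 = 16 (mod 25)
  r_2 = 116 (mod 125)
Final: r = 116 satisfies f(r) ≡ 0 mod 5^3.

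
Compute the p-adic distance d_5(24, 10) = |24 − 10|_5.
d_5(24, 10) = 1

Step 1 — x − y = 24 − 10 = 14. Step 2 — v_5(14) = 0 (factor: 14 = (5^0 · 14); the sign does not affect v_p). Step 3 — |x − y|_5 = 5^{0} = 1.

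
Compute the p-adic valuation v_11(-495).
v_11(-495) = 1

v_11(n) is the largest exponent k such that 11^k divides n. Factor out: -495 = -11^1 · 45. (Sign doesn't affect v_p.) So v_11(-495) = 1.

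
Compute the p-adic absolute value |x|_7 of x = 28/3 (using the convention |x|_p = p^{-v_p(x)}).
|28/3|_7 = 1/7

Step 1 — compute v_7(x) by factoring powers of 7 out of the numerator and denominator: v_7(28/3) = 1. Step 2 — apply |x|_p = p^{-v_p(x)} = 7^{-1} = 1/7.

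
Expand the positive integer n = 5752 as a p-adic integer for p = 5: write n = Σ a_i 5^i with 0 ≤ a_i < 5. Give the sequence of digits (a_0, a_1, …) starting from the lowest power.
(a_0, a_1, …) = (2, 0, 0, 1, 4, 1)

Repeated division by 5 gives the digits low-to-high: 5752 = 2 + 1·5^3 + 4·5^4 + 1·5^5. Digit sequence: (2, 0, 0, 1, 4, 1).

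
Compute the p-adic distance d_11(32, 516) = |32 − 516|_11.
d_11(32, 516) = 1/121

Step 1 — x − y = 32 − 516 = -484. Step 2 — v_11(-484) = 2 (factor: -484 = −(11^2 · 4); the sign does not affect v_p). Step 3 — |x − y|_11 = 11^{-2} = 1/121.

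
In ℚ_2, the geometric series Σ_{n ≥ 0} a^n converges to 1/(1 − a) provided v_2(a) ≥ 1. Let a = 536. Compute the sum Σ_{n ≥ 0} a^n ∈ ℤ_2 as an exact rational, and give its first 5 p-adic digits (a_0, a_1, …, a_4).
Σ a^n = 1/(1 − a) = -1/535;  first 5 digits = (1, 0, 0, 1, 1)

v_2(a) = 3 ≥ 1, so the series converges in ℤ_2 to 1/(1 − a) = 1/(1 − 536) = -1/535. Expand this rational in ℤ_2: compute digits iteratively via d_i = x_i mod 2, x_{i+1} = (x_i − d_i)/2. The first 5 digits are (1, 0, 0, 1, 1).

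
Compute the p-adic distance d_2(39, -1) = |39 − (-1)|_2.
d_2(39, -1) = 1/8

Step 1 — x − y = 39 − (-1) = 40. Step 2 — v_2(40) = 3 (factor: 40 = (2^3 · 5); the sign does not affect v_p). Step 3 — |x − y|_2 = 2^{-3} = 1/8.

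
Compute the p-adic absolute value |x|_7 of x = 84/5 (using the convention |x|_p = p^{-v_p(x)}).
|84/5|_7 = 1/7

Step 1 — compute v_7(x) by factoring powers of 7 out of the numerator and denominator: v_7(84/5) = 1. Step 2 — apply |x|_p = p^{-v_p(x)} = 7^{-1} = 1/7.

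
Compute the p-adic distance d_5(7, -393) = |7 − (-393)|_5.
d_5(7, -393) = 1/25

Step 1 — x − y = 7 − (-393) = 400. Step 2 — v_5(400) = 2 (factor: 400 = (5^2 · 16); the sign does not affect v_p). Step 3 — |x − y|_5 = 5^{-2} = 1/25.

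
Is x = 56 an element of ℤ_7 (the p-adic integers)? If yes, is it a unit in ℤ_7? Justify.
x ∈ ℤ_7 but not a unit; v_7(x) = 1 > 0

ℤ_7 = {x ∈ ℚ_7 : v_7(x) ≥ 0} and ℤ_7^× = {x ∈ ℤ_7 : v_7(x) = 0}. Here v_7(56) = v_7(num) − v_7(den) = 1; compare against these criteria.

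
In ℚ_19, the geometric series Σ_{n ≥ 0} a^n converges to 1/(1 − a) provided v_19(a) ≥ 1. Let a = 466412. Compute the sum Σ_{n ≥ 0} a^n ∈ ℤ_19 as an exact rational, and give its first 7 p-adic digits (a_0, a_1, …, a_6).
Σ a^n = 1/(1 − a) = -1/466411;  first 7 digits = (1, 0, 0, 11, 3, 0, 7)

v_19(a) = 3 ≥ 1, so the series converges in ℤ_19 to 1/(1 − a) = 1/(1 − 466412) = -1/466411. Expand this rational in ℤ_19: compute digits iteratively via d_i = x_i mod 19, x_{i+1} = (x_i − d_i)/19. The first 7 digits are (1, 0, 0, 11, 3, 0, 7).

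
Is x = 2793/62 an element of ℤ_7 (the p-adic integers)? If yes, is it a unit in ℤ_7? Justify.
x ∈ ℤ_7 but not a unit; v_7(x) = 2 > 0

ℤ_7 = {x ∈ ℚ_7 : v_7(x) ≥ 0} and ℤ_7^× = {x ∈ ℤ_7 : v_7(x) = 0}. Here v_7(2793/62) = v_7(num) − v_7(den) = 2; compare against these criteria.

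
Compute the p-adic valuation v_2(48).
v_2(48) = 4

v_2(n) is the largest exponent k such that 2^k divides n. Factor out: 48 = 2^4 · 3. (Sign doesn't affect v_p.) So v_2(48) = 4.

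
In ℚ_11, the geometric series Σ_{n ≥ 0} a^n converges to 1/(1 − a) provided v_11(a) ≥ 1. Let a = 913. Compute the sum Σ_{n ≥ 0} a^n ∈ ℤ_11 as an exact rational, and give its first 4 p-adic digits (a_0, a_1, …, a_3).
Σ a^n = 1/(1 − a) = -1/912;  first 4 digits = (1, 6, 10, 6)

v_11(a) = 1 ≥ 1, so the series converges in ℤ_11 to 1/(1 − a) = 1/(1 − 913) = -1/912. Expand this rational in ℤ_11: compute digits iteratively via d_i = x_i mod 11, x_{i+1} = (x_i − d_i)/11. The first 4 digits are (1, 6, 10, 6).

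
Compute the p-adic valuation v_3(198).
v_3(198) = 2

v_3(n) is the largest exponent k such that 3^k divides n. Factor out: 198 = 3^2 · 22. (Sign doesn't affect v_p.) So v_3(198) = 2.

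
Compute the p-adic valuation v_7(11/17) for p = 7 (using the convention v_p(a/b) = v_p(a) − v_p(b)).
v_7(11/17) = 0

Factor powers of 7 from the numerator and denominator of the reduced fraction: 11 = 7^0 · 11 and 17 = 7^0 · 17. Apply v_p(a/b) = v_p(a) − v_p(b): v_7(11/17) = 0 − 0 = 0.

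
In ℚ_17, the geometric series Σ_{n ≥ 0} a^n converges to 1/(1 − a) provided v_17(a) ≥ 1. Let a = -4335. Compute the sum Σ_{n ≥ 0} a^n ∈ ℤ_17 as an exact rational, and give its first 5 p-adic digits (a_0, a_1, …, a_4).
Σ a^n = 1/(1 − a) = 1/4336;  first 5 digits = (1, 0, 2, 16, 3)

v_17(a) = 2 ≥ 1, so the series converges in ℤ_17 to 1/(1 − a) = 1/(1 − (-4335)) = 1/4336. Expand this rational in ℤ_17: compute digits iteratively via d_i = x_i mod 17, x_{i+1} = (x_i − d_i)/17. The first 5 digits are (1, 0, 2, 16, 3).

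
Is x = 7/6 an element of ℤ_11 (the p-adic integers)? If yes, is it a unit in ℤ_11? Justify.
x ∈ ℤ_11^× (unit); v_11(x) = 0

ℤ_11 = {x ∈ ℚ_11 : v_11(x) ≥ 0} and ℤ_11^× = {x ∈ ℤ_11 : v_11(x) = 0}. Here v_11(7/6) = v_11(num) − v_11(den) = 0; compare against these criteria.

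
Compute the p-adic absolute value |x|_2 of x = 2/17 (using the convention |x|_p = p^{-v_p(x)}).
|2/17|_2 = 1/2

Step 1 — compute v_2(x) by factoring powers of 2 out of the numerator and denominator: v_2(2/17) = 1. Step 2 — apply |x|_p = p^{-v_p(x)} = 2^{-1} = 1/2.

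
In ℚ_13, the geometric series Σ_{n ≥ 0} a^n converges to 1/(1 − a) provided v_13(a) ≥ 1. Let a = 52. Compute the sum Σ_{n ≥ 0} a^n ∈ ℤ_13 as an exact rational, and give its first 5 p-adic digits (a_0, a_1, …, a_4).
Σ a^n = 1/(1 − a) = -1/51;  first 5 digits = (1, 4, 3, 0, 1)

v_13(a) = 1 ≥ 1, so the series converges in ℤ_13 to 1/(1 − a) = 1/(1 − 52) = -1/51. Expand this rational in ℤ_13: compute digits iteratively via d_i = x_i mod 13, x_{i+1} = (x_i − d_i)/13. The first 5 digits are (1, 4, 3, 0, 1).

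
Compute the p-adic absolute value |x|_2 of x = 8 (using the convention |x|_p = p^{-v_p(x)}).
|8|_2 = 1/8

Step 1 — compute v_2(x) by factoring powers of 2 out of the numerator and denominator: v_2(8) = 3. Step 2 — apply |x|_p = p^{-v_p(x)} = 2^{-3} = 1/8.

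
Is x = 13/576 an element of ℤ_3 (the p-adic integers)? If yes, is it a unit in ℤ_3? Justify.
x ∉ ℤ_3 (v_3(x) = -2 < 0)

ℤ_3 = {x ∈ ℚ_3 : v_3(x) ≥ 0} and ℤ_3^× = {x ∈ ℤ_3 : v_3(x) = 0}. Here v_3(13/576) = v_3(num) − v_3(den) = -2; compare against these criteria.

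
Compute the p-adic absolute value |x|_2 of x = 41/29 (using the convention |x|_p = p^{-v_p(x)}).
|41/29|_2 = 1

Step 1 — compute v_2(x) by factoring powers of 2 out of the numerator and denominator: v_2(41/29) = 0. Step 2 — apply |x|_p = p^{-v_p(x)} = 2^{0} = 1.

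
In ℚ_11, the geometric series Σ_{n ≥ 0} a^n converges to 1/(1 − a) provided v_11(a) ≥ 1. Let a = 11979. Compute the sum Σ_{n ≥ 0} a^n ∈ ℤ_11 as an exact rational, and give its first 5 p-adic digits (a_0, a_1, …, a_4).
Σ a^n = 1/(1 − a) = -1/11978;  first 5 digits = (1, 0, 0, 9, 0)

v_11(a) = 3 ≥ 1, so the series converges in ℤ_11 to 1/(1 − a) = 1/(1 − 11979) = -1/11978. Expand this rational in ℤ_11: compute digits iteratively via d_i = x_i mod 11, x_{i+1} = (x_i − d_i)/11. The first 5 digits are (1, 0, 0, 9, 0).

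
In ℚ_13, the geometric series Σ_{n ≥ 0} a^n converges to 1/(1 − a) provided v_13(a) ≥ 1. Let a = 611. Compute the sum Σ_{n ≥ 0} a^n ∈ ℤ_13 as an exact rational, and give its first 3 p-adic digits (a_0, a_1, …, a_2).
Σ a^n = 1/(1 − a) = -1/610;  first 3 digits = (1, 8, 2)

v_13(a) = 1 ≥ 1, so the series converges in ℤ_13 to 1/(1 − a) = 1/(1 − 611) = -1/610. Expand this rational in ℤ_13: compute digits iteratively via d_i = x_i mod 13, x_{i+1} = (x_i − d_i)/13. The first 3 digits are (1, 8, 2).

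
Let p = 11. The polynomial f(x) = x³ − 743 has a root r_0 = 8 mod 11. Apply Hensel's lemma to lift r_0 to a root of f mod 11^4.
r_3 = 11283 (mod 14641)

Hensel: r_{i+1} = r_i − f(r_i)/f′(r_i) mod 11^{i+2}, where f′(x) = 3x². Iterate:
  r_0 = 8 (mod 11)
  r_1 = 30 (mod 121)
  r_2 = 635 (mod 1331)
  r_3 = 11283 (mod 14641)
Final: r = 11283 with f(r) ≡ 0 mod 11^4.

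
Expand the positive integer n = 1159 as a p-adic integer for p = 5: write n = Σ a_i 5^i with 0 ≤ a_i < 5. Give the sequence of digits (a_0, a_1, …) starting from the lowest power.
(a_0, a_1, …) = (4, 1, 1, 4, 1)

Repeated division by 5 gives the digits low-to-high: 1159 = 4 + 1·5^1 + 1·5^2 + 4·5^3 + 1·5^4. Digit sequence: (4, 1, 1, 4, 1).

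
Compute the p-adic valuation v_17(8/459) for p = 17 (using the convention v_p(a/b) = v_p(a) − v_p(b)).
v_17(8/459) = -1

Factor powers of 17 from the numerator and denominator of the reduced fraction: 8 = 17^0 · 8 and 459 = 17^1 · 27. Apply v_p(a/b) = v_p(a) − v_p(b): v_17(8/459) = 0 − 1 = -1.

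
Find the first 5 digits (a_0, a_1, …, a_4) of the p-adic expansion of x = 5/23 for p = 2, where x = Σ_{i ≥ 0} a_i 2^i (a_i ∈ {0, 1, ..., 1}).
(a_0, …, a_4) = (1, 1, 0, 0, 0)

v_2(5/23) = 0 (numerator and denominator both coprime to 2), so x ∈ ℤ_2^×. Compute digits iteratively via a_i = x_i mod 2, x_{i+1} = (x_i − a_i)/2, with x_0 = x:
  x_0 = 5/23;  a_0 = 1;  x_1 = (x_0 − 1)/2 = -9/23
  x_1 = -9/23;  a_1 = 1;  x_2 = (x_1 − 1)/2 = -16/23
  x_2 = -16/23;  a_2 = 0;  x_3 = (x_2 − 0)/2 = -8/23
  x_3 = -8/23;  a_3 = 0;  x_4 = (x_3 − 0)/2 = -4/23
  x_4 = -4/23;  a_4 = 0;  x_5 = (x_4 − 0)/2 = -2/23
Digits: (1, 1, 0, 0, 0).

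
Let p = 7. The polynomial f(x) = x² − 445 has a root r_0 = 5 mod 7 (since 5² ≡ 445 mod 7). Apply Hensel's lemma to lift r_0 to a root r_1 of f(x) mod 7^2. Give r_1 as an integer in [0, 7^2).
r_1 = 47 (mod 49)

Hensel's recurrence: r_{i+1} = r_i − f(r_i)·(f′(r_i))^{-1} mod 7^{i+2}, with f′(x) = 2x. Iterate:
  r_0 = 5 (mod 7)
  r_1 = 47 (mod 49)
Final: r_1 = 47, and one checks f(r_1) ≡ 0 mod 7^2.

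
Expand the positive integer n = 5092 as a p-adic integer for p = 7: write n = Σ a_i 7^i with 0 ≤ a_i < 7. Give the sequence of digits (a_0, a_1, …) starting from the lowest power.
(a_0, a_1, …) = (3, 6, 5, 0, 2)

Repeated division by 7 gives the digits low-to-high: 5092 = 3 + 6·7^1 + 5·7^2 + 2·7^4. Digit sequence: (3, 6, 5, 0, 2).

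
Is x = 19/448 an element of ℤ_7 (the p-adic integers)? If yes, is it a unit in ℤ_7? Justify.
x ∉ ℤ_7 (v_7(x) = -1 < 0)

ℤ_7 = {x ∈ ℚ_7 : v_7(x) ≥ 0} and ℤ_7^× = {x ∈ ℤ_7 : v_7(x) = 0}. Here v_7(19/448) = v_7(num) − v_7(den) = -1; compare against these criteria.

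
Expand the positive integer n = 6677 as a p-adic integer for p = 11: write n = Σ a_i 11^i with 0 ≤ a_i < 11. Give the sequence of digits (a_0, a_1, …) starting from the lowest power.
(a_0, a_1, …) = (0, 2, 0, 5)

Repeated division by 11 gives the digits low-to-high: 6677 = 2·11^1 + 5·11^3. Digit sequence: (0, 2, 0, 5).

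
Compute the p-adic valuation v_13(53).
v_13(53) = 0

v_13(n) is the largest exponent k such that 13^k divides n. Factor out: 53 = 13^0 · 53. (Sign doesn't affect v_p.) So v_13(53) = 0.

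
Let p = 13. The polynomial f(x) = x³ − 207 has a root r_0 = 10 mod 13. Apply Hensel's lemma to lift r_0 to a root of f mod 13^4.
r_3 = 23384 (mod 28561)

Hensel: r_{i+1} = r_i − f(r_i)/f′(r_i) mod 13^{i+2}, where f′(x) = 3x². Iterate:
  r_0 = 10 (mod 13)
  r_1 = 62 (mod 169)
  r_2 = 1414 (mod 2197)
  r_3 = 23384 (mod 28561)
Final: r = 23384 with f(r) ≡ 0 mod 13^4.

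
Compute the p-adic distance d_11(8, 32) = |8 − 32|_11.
d_11(8, 32) = 1

Step 1 — x − y = 8 − 32 = -24. Step 2 — v_11(-24) = 0 (factor: -24 = −(11^0 · 24); the sign does not affect v_p). Step 3 — |x − y|_11 = 11^{0} = 1.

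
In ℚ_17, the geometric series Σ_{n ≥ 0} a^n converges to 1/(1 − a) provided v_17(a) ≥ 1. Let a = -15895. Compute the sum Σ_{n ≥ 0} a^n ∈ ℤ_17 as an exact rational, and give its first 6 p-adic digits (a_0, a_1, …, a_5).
Σ a^n = 1/(1 − a) = 1/15896;  first 6 digits = (1, 0, 13, 13, 15, 7)

v_17(a) = 2 ≥ 1, so the series converges in ℤ_17 to 1/(1 − a) = 1/(1 − (-15895)) = 1/15896. Expand this rational in ℤ_17: compute digits iteratively via d_i = x_i mod 17, x_{i+1} = (x_i − d_i)/17. The first 6 digits are (1, 0, 13, 13, 15, 7).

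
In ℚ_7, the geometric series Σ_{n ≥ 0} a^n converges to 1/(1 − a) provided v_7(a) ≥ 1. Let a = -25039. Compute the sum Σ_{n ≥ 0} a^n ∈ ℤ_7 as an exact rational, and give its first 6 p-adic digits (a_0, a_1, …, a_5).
Σ a^n = 1/(1 − a) = 1/25040;  first 6 digits = (1, 0, 0, 4, 3, 5)

v_7(a) = 3 ≥ 1, so the series converges in ℤ_7 to 1/(1 − a) = 1/(1 − (-25039)) = 1/25040. Expand this rational in ℤ_7: compute digits iteratively via d_i = x_i mod 7, x_{i+1} = (x_i − d_i)/7. The first 6 digits are (1, 0, 0, 4, 3, 5).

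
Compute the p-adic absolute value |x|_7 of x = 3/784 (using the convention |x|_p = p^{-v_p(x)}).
|3/784|_7 = 49

Step 1 — compute v_7(x) by factoring powers of 7 out of the numerator and denominator: v_7(3/784) = -2. Step 2 — apply |x|_p = p^{-v_p(x)} = 7^{2} = 49.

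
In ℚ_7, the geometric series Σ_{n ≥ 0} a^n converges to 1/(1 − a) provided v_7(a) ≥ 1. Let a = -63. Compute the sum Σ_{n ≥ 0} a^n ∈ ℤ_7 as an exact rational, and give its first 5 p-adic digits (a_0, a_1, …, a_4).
Σ a^n = 1/(1 − a) = 1/64;  first 5 digits = (1, 5, 2, 3, 4)

v_7(a) = 1 ≥ 1, so the series converges in ℤ_7 to 1/(1 − a) = 1/(1 − (-63)) = 1/64. Expand this rational in ℤ_7: compute digits iteratively via d_i = x_i mod 7, x_{i+1} = (x_i − d_i)/7. The first 5 digits are (1, 5, 2, 3, 4).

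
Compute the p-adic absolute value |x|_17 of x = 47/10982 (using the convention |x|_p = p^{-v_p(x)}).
|47/10982|_17 = 289

Step 1 — compute v_17(x) by factoring powers of 17 out of the numerator and denominator: v_17(47/10982) = -2. Step 2 — apply |x|_p = p^{-v_p(x)} = 17^{2} = 289.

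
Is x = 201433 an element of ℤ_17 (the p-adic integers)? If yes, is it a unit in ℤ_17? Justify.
x ∈ ℤ_17 but not a unit; v_17(x) = 3 > 0

ℤ_17 = {x ∈ ℚ_17 : v_17(x) ≥ 0} and ℤ_17^× = {x ∈ ℤ_17 : v_17(x) = 0}. Here v_17(201433) = v_17(num) − v_17(den) = 3; compare against these criteria.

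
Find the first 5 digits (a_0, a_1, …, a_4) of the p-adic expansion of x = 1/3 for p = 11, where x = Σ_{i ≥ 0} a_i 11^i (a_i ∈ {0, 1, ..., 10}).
(a_0, …, a_4) = (4, 7, 3, 7, 3)

v_11(1/3) = 0 (numerator and denominator both coprime to 11), so x ∈ ℤ_11^×. Compute digits iteratively via a_i = x_i mod 11, x_{i+1} = (x_i − a_i)/11, with x_0 = x:
  x_0 = 1/3;  a_0 = 4;  x_1 = (x_0 − 4)/11 = -1/3
  x_1 = -1/3;  a_1 = 7;  x_2 = (x_1 − 7)/11 = -2/3
  x_2 = -2/3;  a_2 = 3;  x_3 = (x_2 − 3)/11 = -1/3
  x_3 = -1/3;  a_3 = 7;  x_4 = (x_3 − 7)/11 = -2/3
  x_4 = -2/3;  a_4 = 3;  x_5 = (x_4 − 3)/11 = -1/3
Digits: (4, 7, 3, 7, 3).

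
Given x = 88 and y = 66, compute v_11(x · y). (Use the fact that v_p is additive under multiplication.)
v_11(5808) = 2

v_p(x) = 1 (factor: 88 = 11^1 · 8); v_p(y) = 1 (factor: 66 = 11^1 · 6). Additivity: v_p(xy) = v_p(x) + v_p(y) = 1 + 1 = 2. (Direct check: xy = 5808 = 11^2 · (48).)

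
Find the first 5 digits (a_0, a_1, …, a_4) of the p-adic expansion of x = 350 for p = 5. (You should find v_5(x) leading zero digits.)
(a_0, …, a_4) = (0, 0, 4, 2, 0)

v_5(350) = 2, so a_0 = ... = a_1 = 0. Factor out: x = 5^2 · u with u = 14 a unit in ℤ_5. Expand u iteratively via a_{v+i} = u_i mod 5, u_{i+1} = (u_i − a_{v+i})/5:
  u_0 = 14;  a_2 = 4;  u_1 = (u_0 − 4)/5 = 2
  u_1 = 2;  a_3 = 2;  u_2 = (u_1 − 2)/5 = 0
  u_2 = 0;  a_4 = 0;  u_3 = (u_2 − 0)/5 = 0
Digits: (0, 0, 4, 2, 0).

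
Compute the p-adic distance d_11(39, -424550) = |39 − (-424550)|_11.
d_11(39, -424550) = 1/14641

Step 1 — x − y = 39 − (-424550) = 424589. Step 2 — v_11(424589) = 4 (factor: 424589 = (11^4 · 29); the sign does not affect v_p). Step 3 — |x − y|_11 = 11^{-4} = 1/14641.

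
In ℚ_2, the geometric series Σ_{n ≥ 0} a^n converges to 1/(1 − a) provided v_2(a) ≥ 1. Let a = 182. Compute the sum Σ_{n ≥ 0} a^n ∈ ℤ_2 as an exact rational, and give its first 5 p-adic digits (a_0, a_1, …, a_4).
Σ a^n = 1/(1 − a) = -1/181;  first 5 digits = (1, 1, 0, 0, 0)

v_2(a) = 1 ≥ 1, so the series converges in ℤ_2 to 1/(1 − a) = 1/(1 − 182) = -1/181. Expand this rational in ℤ_2: compute digits iteratively via d_i = x_i mod 2, x_{i+1} = (x_i − d_i)/2. The first 5 digits are (1, 1, 0, 0, 0).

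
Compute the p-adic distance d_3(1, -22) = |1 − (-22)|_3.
d_3(1, -22) = 1

Step 1 — x − y = 1 − (-22) = 23. Step 2 — v_3(23) = 0 (factor: 23 = (3^0 · 23); the sign does not affect v_p). Step 3 — |x − y|_3 = 3^{0} = 1.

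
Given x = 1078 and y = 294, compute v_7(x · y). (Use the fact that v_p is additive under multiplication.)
v_7(316932) = 4

v_p(x) = 2 (factor: 1078 = 7^2 · 22); v_p(y) = 2 (factor: 294 = 7^2 · 6). Additivity: v_p(xy) = v_p(x) + v_p(y) = 2 + 2 = 4. (Direct check: xy = 316932 = 7^4 · (132).)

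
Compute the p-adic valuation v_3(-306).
v_3(-306) = 2

v_3(n) is the largest exponent k such that 3^k divides n. Factor out: -306 = -3^2 · 34. (Sign doesn't affect v_p.) So v_3(-306) = 2.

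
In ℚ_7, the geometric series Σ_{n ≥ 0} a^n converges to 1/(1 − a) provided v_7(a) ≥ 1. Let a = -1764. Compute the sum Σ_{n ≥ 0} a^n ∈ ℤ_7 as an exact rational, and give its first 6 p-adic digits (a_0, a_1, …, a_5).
Σ a^n = 1/(1 − a) = 1/1765;  first 6 digits = (1, 0, 6, 1, 0, 3)

v_7(a) = 2 ≥ 1, so the series converges in ℤ_7 to 1/(1 − a) = 1/(1 − (-1764)) = 1/1765. Expand this rational in ℤ_7: compute digits iteratively via d_i = x_i mod 7, x_{i+1} = (x_i − d_i)/7. The first 6 digits are (1, 0, 6, 1, 0, 3).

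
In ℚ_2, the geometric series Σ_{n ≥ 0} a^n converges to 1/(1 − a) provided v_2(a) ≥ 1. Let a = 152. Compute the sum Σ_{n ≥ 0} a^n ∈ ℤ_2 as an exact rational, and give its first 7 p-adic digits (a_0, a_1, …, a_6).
Σ a^n = 1/(1 − a) = -1/151;  first 7 digits = (1, 0, 0, 1, 1, 0, 1)

v_2(a) = 3 ≥ 1, so the series converges in ℤ_2 to 1/(1 − a) = 1/(1 − 152) = -1/151. Expand this rational in ℤ_2: compute digits iteratively via d_i = x_i mod 2, x_{i+1} = (x_i − d_i)/2. The first 7 digits are (1, 0, 0, 1, 1, 0, 1).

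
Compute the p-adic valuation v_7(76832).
v_7(76832) = 4

v_7(n) is the largest exponent k such that 7^k divides n. Factor out: 76832 = 7^4 · 32. (Sign doesn't affect v_p.) So v_7(76832) = 4.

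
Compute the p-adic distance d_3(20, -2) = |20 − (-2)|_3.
d_3(20, -2) = 1

Step 1 — x − y = 20 − (-2) = 22. Step 2 — v_3(22) = 0 (factor: 22 = (3^0 · 22); the sign does not affect v_p). Step 3 — |x − y|_3 = 3^{0} = 1.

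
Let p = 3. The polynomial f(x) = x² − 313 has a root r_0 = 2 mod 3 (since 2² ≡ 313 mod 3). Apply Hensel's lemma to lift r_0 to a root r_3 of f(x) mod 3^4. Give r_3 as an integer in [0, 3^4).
r_3 = 50 (mod 81)

Hensel's recurrence: r_{i+1} = r_i − f(r_i)·(f′(r_i))^{-1} mod 3^{i+2}, with f′(x) = 2x. Iterate:
  r_0 = 2 (mod 3)
  r_1 = 5 (mod 9)
  r_2 = 23 (mod 27)
  r_3 = 50 (mod 81)
Final: r_3 = 50, and one checks f(r_3) ≡ 0 mod 3^4.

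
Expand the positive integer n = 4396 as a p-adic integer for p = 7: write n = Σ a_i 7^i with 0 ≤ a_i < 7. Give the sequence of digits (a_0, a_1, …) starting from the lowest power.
(a_0, a_1, …) = (0, 5, 5, 5, 1)

Repeated division by 7 gives the digits low-to-high: 4396 = 5·7^1 + 5·7^2 + 5·7^3 + 1·7^4. Digit sequence: (0, 5, 5, 5, 1).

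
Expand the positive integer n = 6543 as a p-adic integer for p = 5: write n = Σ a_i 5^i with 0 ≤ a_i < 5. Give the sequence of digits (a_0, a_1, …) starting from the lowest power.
(a_0, a_1, …) = (3, 3, 1, 2, 0, 2)

Repeated division by 5 gives the digits low-to-high: 6543 = 3 + 3·5^1 + 1·5^2 + 2·5^3 + 2·5^5. Digit sequence: (3, 3, 1, 2, 0, 2).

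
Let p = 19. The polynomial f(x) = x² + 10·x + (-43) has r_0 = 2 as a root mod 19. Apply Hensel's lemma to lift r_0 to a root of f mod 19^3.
r_2 = 4980 (mod 6859)

Hensel: r_{i+1} = r_i − f(r_i)·(f′(r_i))^{-1} mod 19^{i+2}, f′(x) = 2x + 10. Iterate:
  r_0 = 2 (mod 19)
  r_1 = 287 (mod 361)
  r_2 = 4980 (mod 6859)
Final: r = 4980 satisfies f(r) ≡ 0 mod 19^3.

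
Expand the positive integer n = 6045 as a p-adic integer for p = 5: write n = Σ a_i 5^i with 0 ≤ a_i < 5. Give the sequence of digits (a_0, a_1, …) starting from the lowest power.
(a_0, a_1, …) = (0, 4, 1, 3, 4, 1)

Repeated division by 5 gives the digits low-to-high: 6045 = 4·5^1 + 1·5^2 + 3·5^3 + 4·5^4 + 1·5^5. Digit sequence: (0, 4, 1, 3, 4, 1).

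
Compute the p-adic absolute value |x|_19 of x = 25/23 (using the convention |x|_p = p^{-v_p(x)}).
|25/23|_19 = 1

Step 1 — compute v_19(x) by factoring powers of 19 out of the numerator and denominator: v_19(25/23) = 0. Step 2 — apply |x|_p = p^{-v_p(x)} = 19^{0} = 1.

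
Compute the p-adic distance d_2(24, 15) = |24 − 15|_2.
d_2(24, 15) = 1

Step 1 — x − y = 24 − 15 = 9. Step 2 — v_2(9) = 0 (factor: 9 = (2^0 · 9); the sign does not affect v_p). Step 3 — |x − y|_2 = 2^{0} = 1.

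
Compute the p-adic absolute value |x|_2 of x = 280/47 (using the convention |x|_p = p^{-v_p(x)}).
|280/47|_2 = 1/8

Step 1 — compute v_2(x) by factoring powers of 2 out of the numerator and denominator: v_2(280/47) = 3. Step 2 — apply |x|_p = p^{-v_p(x)} = 2^{-3} = 1/8.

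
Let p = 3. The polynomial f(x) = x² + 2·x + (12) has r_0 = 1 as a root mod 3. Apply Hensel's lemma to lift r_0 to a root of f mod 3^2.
r_1 = 4 (mod 9)

Hensel: r_{i+1} = r_i − f(r_i)·(f′(r_i))^{-1} mod 3^{i+2}, f′(x) = 2x + 2. Iterate:
  r_0 = 1 (mod 3)
  r_1 = 4 (mod 9)
Final: r = 4 satisfies f(r) ≡ 0 mod 3^2.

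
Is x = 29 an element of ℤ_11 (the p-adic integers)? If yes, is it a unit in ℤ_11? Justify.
x ∈ ℤ_11^× (unit); v_11(x) = 0

ℤ_11 = {x ∈ ℚ_11 : v_11(x) ≥ 0} and ℤ_11^× = {x ∈ ℤ_11 : v_11(x) = 0}. Here v_11(29) = v_11(num) − v_11(den) = 0; compare against these criteria.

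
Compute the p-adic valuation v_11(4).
v_11(4) = 0

v_11(n) is the largest exponent k such that 11^k divides n. Factor out: 4 = 11^0 · 4. (Sign doesn't affect v_p.) So v_11(4) = 0.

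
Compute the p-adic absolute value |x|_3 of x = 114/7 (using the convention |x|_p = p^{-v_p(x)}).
|114/7|_3 = 1/3

Step 1 — compute v_3(x) by factoring powers of 3 out of the numerator and denominator: v_3(114/7) = 1. Step 2 — apply |x|_p = p^{-v_p(x)} = 3^{-1} = 1/3.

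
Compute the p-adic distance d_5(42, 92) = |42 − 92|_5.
d_5(42, 92) = 1/25

Step 1 — x − y = 42 − 92 = -50. Step 2 — v_5(-50) = 2 (factor: -50 = −(5^2 · 2); the sign does not affect v_p). Step 3 — |x − y|_5 = 5^{-2} = 1/25.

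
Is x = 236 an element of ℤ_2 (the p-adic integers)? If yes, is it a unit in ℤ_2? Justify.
x ∈ ℤ_2 but not a unit; v_2(x) = 2 > 0

ℤ_2 = {x ∈ ℚ_2 : v_2(x) ≥ 0} and ℤ_2^× = {x ∈ ℤ_2 : v_2(x) = 0}. Here v_2(236) = v_2(num) − v_2(den) = 2; compare against these criteria.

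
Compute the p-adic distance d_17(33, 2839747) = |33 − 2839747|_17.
d_17(33, 2839747) = 1/1419857

Step 1 — x − y = 33 − 2839747 = -2839714. Step 2 — v_17(-2839714) = 5 (factor: -2839714 = −(17^5 · 2); the sign does not affect v_p). Step 3 — |x − y|_17 = 17^{-5} = 1/1419857.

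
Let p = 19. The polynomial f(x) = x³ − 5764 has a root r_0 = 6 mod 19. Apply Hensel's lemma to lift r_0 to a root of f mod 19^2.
r_1 = 44 (mod 361)

Hensel: r_{i+1} = r_i − f(r_i)/f′(r_i) mod 19^{i+2}, where f′(x) = 3x². Iterate:
  r_0 = 6 (mod 19)
  r_1 = 44 (mod 361)
Final: r = 44 with f(r) ≡ 0 mod 19^2.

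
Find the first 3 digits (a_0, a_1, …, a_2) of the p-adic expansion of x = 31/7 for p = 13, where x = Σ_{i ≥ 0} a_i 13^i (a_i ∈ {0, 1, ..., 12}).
(a_0, …, a_2) = (10, 7, 5)

v_13(31/7) = 0 (numerator and denominator both coprime to 13), so x ∈ ℤ_13^×. Compute digits iteratively via a_i = x_i mod 13, x_{i+1} = (x_i − a_i)/13, with x_0 = x:
  x_0 = 31/7;  a_0 = 10;  x_1 = (x_0 − 10)/13 = -3/7
  x_1 = -3/7;  a_1 = 7;  x_2 = (x_1 − 7)/13 = -4/7
  x_2 = -4/7;  a_2 = 5;  x_3 = (x_2 − 5)/13 = -3/7
Digits: (10, 7, 5).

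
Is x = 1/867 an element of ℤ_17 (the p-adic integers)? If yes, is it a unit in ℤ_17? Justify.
x ∉ ℤ_17 (v_17(x) = -2 < 0)

ℤ_17 = {x ∈ ℚ_17 : v_17(x) ≥ 0} and ℤ_17^× = {x ∈ ℤ_17 : v_17(x) = 0}. Here v_17(1/867) = v_17(num) − v_17(den) = -2; compare against these criteria.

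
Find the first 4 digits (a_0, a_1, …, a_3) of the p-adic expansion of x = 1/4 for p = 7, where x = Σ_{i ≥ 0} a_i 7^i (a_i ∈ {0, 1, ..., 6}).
(a_0, …, a_3) = (2, 5, 1, 5)

v_7(1/4) = 0 (numerator and denominator both coprime to 7), so x ∈ ℤ_7^×. Compute digits iteratively via a_i = x_i mod 7, x_{i+1} = (x_i − a_i)/7, with x_0 = x:
  x_0 = 1/4;  a_0 = 2;  x_1 = (x_0 − 2)/7 = -1/4
  x_1 = -1/4;  a_1 = 5;  x_2 = (x_1 − 5)/7 = -3/4
  x_2 = -3/4;  a_2 = 1;  x_3 = (x_2 − 1)/7 = -1/4
  x_3 = -1/4;  a_3 = 5;  x_4 = (x_3 − 5)/7 = -3/4
Digits: (2, 5, 1, 5).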